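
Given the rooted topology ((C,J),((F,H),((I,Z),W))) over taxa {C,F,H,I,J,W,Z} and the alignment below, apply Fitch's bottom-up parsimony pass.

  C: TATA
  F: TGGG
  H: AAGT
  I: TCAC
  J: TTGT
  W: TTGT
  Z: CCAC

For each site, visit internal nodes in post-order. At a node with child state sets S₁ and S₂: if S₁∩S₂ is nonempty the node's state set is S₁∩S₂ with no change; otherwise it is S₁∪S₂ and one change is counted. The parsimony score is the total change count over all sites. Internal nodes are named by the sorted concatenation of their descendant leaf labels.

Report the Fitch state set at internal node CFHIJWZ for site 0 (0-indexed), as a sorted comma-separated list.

T

[col 0] CJ: children C:{T}, J:{T} ∩→ {T}; cost 0
[col 0] FH: children F:{T}, H:{A} ∪→ {A,T}; cost 1
[col 0] IZ: children I:{T}, Z:{C} ∪→ {C,T}; cost 1
[col 0] IWZ: children IZ:{C,T}, W:{T} ∩→ {T}; cost 0
[col 0] FHIWZ: children FH:{A,T}, IWZ:{T} ∩→ {T}; cost 0
[col 0] CFHIJWZ: children CJ:{T}, FHIWZ:{T} ∩→ {T}; cost 0
[col 1] CJ: children C:{A}, J:{T} ∪→ {A,T}; cost 1
[col 1] FH: children F:{G}, H:{A} ∪→ {A,G}; cost 1
[col 1] IZ: children I:{C}, Z:{C} ∩→ {C}; cost 0
[col 1] IWZ: children IZ:{C}, W:{T} ∪→ {C,T}; cost 1
[col 1] FHIWZ: children FH:{A,G}, IWZ:{C,T} ∪→ {A,C,G,T}; cost 1
[col 1] CFHIJWZ: children CJ:{A,T}, FHIWZ:{A,C,G,T} ∩→ {A,T}; cost 0
[col 2] CJ: children C:{T}, J:{G} ∪→ {G,T}; cost 1
[col 2] FH: children F:{G}, H:{G} ∩→ {G}; cost 0
[col 2] IZ: children I:{A}, Z:{A} ∩→ {A}; cost 0
[col 2] IWZ: children IZ:{A}, W:{G} ∪→ {A,G}; cost 1
[col 2] FHIWZ: children FH:{G}, IWZ:{A,G} ∩→ {G}; cost 0
[col 2] CFHIJWZ: children CJ:{G,T}, FHIWZ:{G} ∩→ {G}; cost 0
[col 3] CJ: children C:{A}, J:{T} ∪→ {A,T}; cost 1
[col 3] FH: children F:{G}, H:{T} ∪→ {G,T}; cost 1
[col 3] IZ: children I:{C}, Z:{C} ∩→ {C}; cost 0
[col 3] IWZ: children IZ:{C}, W:{T} ∪→ {C,T}; cost 1
[col 3] FHIWZ: children FH:{G,T}, IWZ:{C,T} ∩→ {T}; cost 0
[col 3] CFHIJWZ: children CJ:{A,T}, FHIWZ:{T} ∩→ {T}; cost 0
per-site changes: [2, 4, 2, 3]; total = 11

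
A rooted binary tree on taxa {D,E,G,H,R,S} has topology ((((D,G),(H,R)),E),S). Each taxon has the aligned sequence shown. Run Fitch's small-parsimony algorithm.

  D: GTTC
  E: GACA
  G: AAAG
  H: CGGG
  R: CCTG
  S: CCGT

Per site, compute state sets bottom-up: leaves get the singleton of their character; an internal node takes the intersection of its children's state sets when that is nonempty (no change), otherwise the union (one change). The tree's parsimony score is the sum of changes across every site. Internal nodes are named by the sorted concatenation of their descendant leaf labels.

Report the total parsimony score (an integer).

site 0, node DG: D={G} ∪ G={A} → {A,G} (+1)
site 0, node HR: H={C} ∩ R={C} → {C} (+0)
site 0, node DGHR: DG={A,G} ∪ HR={C} → {A,C,G} (+1)
site 0, node DEGHR: DGHR={A,C,G} ∩ E={G} → {G} (+0)
site 0, node DEGHRS: DEGHR={G} ∪ S={C} → {C,G} (+1)
site 1, node DG: D={T} ∪ G={A} → {A,T} (+1)
site 1, node HR: H={G} ∪ R={C} → {C,G} (+1)
site 1, node DGHR: DG={A,T} ∪ HR={C,G} → {A,C,G,T} (+1)
site 1, node DEGHR: DGHR={A,C,G,T} ∩ E={A} → {A} (+0)
site 1, node DEGHRS: DEGHR={A} ∪ S={C} → {A,C} (+1)
site 2, node DG: D={T} ∪ G={A} → {A,T} (+1)
site 2, node HR: H={G} ∪ R={T} → {G,T} (+1)
site 2, node DGHR: DG={A,T} ∩ HR={G,T} → {T} (+0)
site 2, node DEGHR: DGHR={T} ∪ E={C} → {C,T} (+1)
site 2, node DEGHRS: DEGHR={C,T} ∪ S={G} → {C,G,T} (+1)
site 3, node DG: D={C} ∪ G={G} → {C,G} (+1)
site 3, node HR: H={G} ∩ R={G} → {G} (+0)
site 3, node DGHR: DG={C,G} ∩ HR={G} → {G} (+0)
site 3, node DEGHR: DGHR={G} ∪ E={A} → {A,G} (+1)
site 3, node DEGHRS: DEGHR={A,G} ∪ S={T} → {A,G,T} (+1)
per-site changes: [3, 4, 4, 3]; total = 14

14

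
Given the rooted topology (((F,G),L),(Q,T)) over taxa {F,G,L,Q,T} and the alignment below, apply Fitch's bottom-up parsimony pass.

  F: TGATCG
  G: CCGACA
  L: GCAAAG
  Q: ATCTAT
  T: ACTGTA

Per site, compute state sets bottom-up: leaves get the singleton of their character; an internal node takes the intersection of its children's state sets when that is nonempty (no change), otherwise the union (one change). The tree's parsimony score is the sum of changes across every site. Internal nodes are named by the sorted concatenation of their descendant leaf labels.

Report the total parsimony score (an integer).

FG@0: {T} ∪ {C} = {C,T} (union, +1)
FGL@0: {C,T} ∪ {G} = {C,G,T} (union, +1)
QT@0: {A} ∩ {A} = {A} (intersection, +0)
FGLQT@0: {C,G,T} ∪ {A} = {A,C,G,T} (union, +1)
FG@1: {G} ∪ {C} = {C,G} (union, +1)
FGL@1: {C,G} ∩ {C} = {C} (intersection, +0)
QT@1: {T} ∪ {C} = {C,T} (union, +1)
FGLQT@1: {C} ∩ {C,T} = {C} (intersection, +0)
FG@2: {A} ∪ {G} = {A,G} (union, +1)
FGL@2: {A,G} ∩ {A} = {A} (intersection, +0)
QT@2: {C} ∪ {T} = {C,T} (union, +1)
FGLQT@2: {A} ∪ {C,T} = {A,C,T} (union, +1)
FG@3: {T} ∪ {A} = {A,T} (union, +1)
FGL@3: {A,T} ∩ {A} = {A} (intersection, +0)
QT@3: {T} ∪ {G} = {G,T} (union, +1)
FGLQT@3: {A} ∪ {G,T} = {A,G,T} (union, +1)
FG@4: {C} ∩ {C} = {C} (intersection, +0)
FGL@4: {C} ∪ {A} = {A,C} (union, +1)
QT@4: {A} ∪ {T} = {A,T} (union, +1)
FGLQT@4: {A,C} ∩ {A,T} = {A} (intersection, +0)
FG@5: {G} ∪ {A} = {A,G} (union, +1)
FGL@5: {A,G} ∩ {G} = {G} (intersection, +0)
QT@5: {T} ∪ {A} = {A,T} (union, +1)
FGLQT@5: {G} ∪ {A,T} = {A,G,T} (union, +1)
per-site changes: [3, 2, 3, 3, 2, 3]; total = 16

16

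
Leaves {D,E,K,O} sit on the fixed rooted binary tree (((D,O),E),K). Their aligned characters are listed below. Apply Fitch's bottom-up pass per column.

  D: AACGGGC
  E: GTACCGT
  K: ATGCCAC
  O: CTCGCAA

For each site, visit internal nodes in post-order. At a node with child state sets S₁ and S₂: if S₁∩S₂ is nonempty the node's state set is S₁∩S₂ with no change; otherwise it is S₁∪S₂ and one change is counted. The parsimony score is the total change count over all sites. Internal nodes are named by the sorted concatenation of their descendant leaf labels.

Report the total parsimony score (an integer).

[col 0] DO: children D:{A}, O:{C} ∪→ {A,C}; cost 1
[col 0] DEO: children DO:{A,C}, E:{G} ∪→ {A,C,G}; cost 1
[col 0] DEKO: children DEO:{A,C,G}, K:{A} ∩→ {A}; cost 0
[col 1] DO: children D:{A}, O:{T} ∪→ {A,T}; cost 1
[col 1] DEO: children DO:{A,T}, E:{T} ∩→ {T}; cost 0
[col 1] DEKO: children DEO:{T}, K:{T} ∩→ {T}; cost 0
[col 2] DO: children D:{C}, O:{C} ∩→ {C}; cost 0
[col 2] DEO: children DO:{C}, E:{A} ∪→ {A,C}; cost 1
[col 2] DEKO: children DEO:{A,C}, K:{G} ∪→ {A,C,G}; cost 1
[col 3] DO: children D:{G}, O:{G} ∩→ {G}; cost 0
[col 3] DEO: children DO:{G}, E:{C} ∪→ {C,G}; cost 1
[col 3] DEKO: children DEO:{C,G}, K:{C} ∩→ {C}; cost 0
[col 4] DO: children D:{G}, O:{C} ∪→ {C,G}; cost 1
[col 4] DEO: children DO:{C,G}, E:{C} ∩→ {C}; cost 0
[col 4] DEKO: children DEO:{C}, K:{C} ∩→ {C}; cost 0
[col 5] DO: children D:{G}, O:{A} ∪→ {A,G}; cost 1
[col 5] DEO: children DO:{A,G}, E:{G} ∩→ {G}; cost 0
[col 5] DEKO: children DEO:{G}, K:{A} ∪→ {A,G}; cost 1
[col 6] DO: children D:{C}, O:{A} ∪→ {A,C}; cost 1
[col 6] DEO: children DO:{A,C}, E:{T} ∪→ {A,C,T}; cost 1
[col 6] DEKO: children DEO:{A,C,T}, K:{C} ∩→ {C}; cost 0
per-site changes: [2, 1, 2, 1, 1, 2, 2]; total = 11

11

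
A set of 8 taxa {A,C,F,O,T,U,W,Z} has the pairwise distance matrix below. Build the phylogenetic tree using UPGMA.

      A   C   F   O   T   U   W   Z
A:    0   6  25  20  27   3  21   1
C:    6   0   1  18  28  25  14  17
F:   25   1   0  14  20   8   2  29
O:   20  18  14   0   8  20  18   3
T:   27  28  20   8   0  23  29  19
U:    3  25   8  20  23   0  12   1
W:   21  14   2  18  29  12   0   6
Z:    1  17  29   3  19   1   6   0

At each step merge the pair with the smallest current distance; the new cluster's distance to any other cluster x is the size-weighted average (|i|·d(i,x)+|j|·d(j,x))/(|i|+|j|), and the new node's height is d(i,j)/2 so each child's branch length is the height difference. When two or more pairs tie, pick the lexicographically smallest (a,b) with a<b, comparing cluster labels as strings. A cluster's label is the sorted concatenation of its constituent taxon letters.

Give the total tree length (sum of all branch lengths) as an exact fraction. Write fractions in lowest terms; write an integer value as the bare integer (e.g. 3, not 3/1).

1375/36

step 1: merge (A,Z) at d=1; branch lengths A→1/2, Z→1/2; new cluster AZ
  updated: d(AZ,C)=23/2, d(AZ,F)=27, d(AZ,O)=23/2, d(AZ,T)=23, d(AZ,U)=2, d(AZ,W)=27/2
step 2: merge (C,F) at d=1; branch lengths C→1/2, F→1/2; new cluster CF
  updated: d(AZ,CF)=77/4, d(CF,O)=16, d(CF,T)=24, d(CF,U)=33/2, d(CF,W)=8
step 3: merge (AZ,U) at d=2; branch lengths AZ→1/2, U→1; new cluster AUZ
  updated: d(AUZ,CF)=55/3, d(AUZ,O)=43/3, d(AUZ,T)=23, d(AUZ,W)=13
step 4: merge (CF,W) at d=8; branch lengths CF→7/2, W→4; new cluster CFW
  updated: d(AUZ,CFW)=149/9, d(CFW,O)=50/3, d(CFW,T)=77/3
step 5: merge (O,T) at d=8; branch lengths O→4, T→4; new cluster OT
  updated: d(AUZ,OT)=56/3, d(CFW,OT)=127/6
step 6: merge (AUZ,CFW) at d=149/9; branch lengths AUZ→131/18, CFW→77/18; new cluster ACFUWZ
  updated: d(ACFUWZ,OT)=239/12
step 7: merge (ACFUWZ,OT) at d=239/12; branch lengths ACFUWZ→121/72, OT→143/24; new cluster ACFOTUWZ
final tree: ((((A:1/2,Z:1/2):1/2,U:1):131/18,((C:1/2,F:1/2):7/2,W:4):77/18):121/72,(O:4,T:4):143/24)
total length: 1375/36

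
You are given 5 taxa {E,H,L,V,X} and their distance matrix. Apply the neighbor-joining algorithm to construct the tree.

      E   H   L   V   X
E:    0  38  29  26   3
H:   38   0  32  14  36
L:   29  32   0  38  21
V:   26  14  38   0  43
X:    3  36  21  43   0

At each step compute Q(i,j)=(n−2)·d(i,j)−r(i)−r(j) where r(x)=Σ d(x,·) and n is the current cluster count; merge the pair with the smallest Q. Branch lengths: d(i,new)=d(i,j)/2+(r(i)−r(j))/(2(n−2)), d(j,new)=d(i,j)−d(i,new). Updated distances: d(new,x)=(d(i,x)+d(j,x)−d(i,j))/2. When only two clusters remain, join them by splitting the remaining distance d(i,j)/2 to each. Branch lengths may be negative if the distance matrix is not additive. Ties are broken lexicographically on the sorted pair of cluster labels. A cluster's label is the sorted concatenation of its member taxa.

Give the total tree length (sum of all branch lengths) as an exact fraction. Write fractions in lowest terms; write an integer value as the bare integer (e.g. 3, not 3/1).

451/8

step 1: merge (H,V) at d=14, Q=-199; branch lengths H→41/6, V→43/6; new cluster HV
  updated: d(E,HV)=25, d(HV,L)=28, d(HV,X)=65/2
step 2: merge (E,X) at d=3, Q=-215/2; branch lengths E→13/8, X→11/8; new cluster EX
  updated: d(EX,HV)=109/4, d(EX,L)=47/2
step 3: merge (EX,HV) at d=109/4, Q=-315/4; branch lengths EX→91/8, HV→127/8; new cluster EHVX
  updated: d(EHVX,L)=97/8
step 4: merge (EHVX,L) at d=97/8; branch lengths EHVX→97/16, L→97/16; new cluster EHLVX
final tree: (((E:13/8,X:11/8):91/8,(H:41/6,V:43/6):127/8):97/16,L:97/16)
total length: 451/8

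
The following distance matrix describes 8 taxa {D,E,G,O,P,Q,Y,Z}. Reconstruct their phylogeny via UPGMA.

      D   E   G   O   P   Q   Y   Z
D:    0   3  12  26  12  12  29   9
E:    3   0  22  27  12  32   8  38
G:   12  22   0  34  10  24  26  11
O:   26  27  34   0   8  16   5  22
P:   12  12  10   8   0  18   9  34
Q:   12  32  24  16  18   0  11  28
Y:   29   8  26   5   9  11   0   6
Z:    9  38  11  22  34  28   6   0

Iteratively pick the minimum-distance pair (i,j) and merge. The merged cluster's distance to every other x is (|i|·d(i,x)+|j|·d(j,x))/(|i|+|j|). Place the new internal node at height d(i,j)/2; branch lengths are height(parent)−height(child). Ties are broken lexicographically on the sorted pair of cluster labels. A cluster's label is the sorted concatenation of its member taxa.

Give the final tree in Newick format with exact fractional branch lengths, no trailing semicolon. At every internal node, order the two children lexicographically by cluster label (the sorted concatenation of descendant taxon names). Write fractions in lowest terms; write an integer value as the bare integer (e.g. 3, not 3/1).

step 1: merge (D,E) at d=3; branch lengths D→3/2, E→3/2; new cluster DE
  updated: d(DE,G)=17, d(DE,O)=53/2, d(DE,P)=12, d(DE,Q)=22, d(DE,Y)=37/2, d(DE,Z)=47/2
step 2: merge (O,Y) at d=5; branch lengths O→5/2, Y→5/2; new cluster OY
  updated: d(DE,OY)=45/2, d(G,OY)=30, d(OY,P)=17/2, d(OY,Q)=27/2, d(OY,Z)=14
step 3: merge (OY,P) at d=17/2; branch lengths OY→7/4, P→17/4; new cluster OPY
  updated: d(DE,OPY)=19, d(G,OPY)=70/3, d(OPY,Q)=15, d(OPY,Z)=62/3
step 4: merge (G,Z) at d=11; branch lengths G→11/2, Z→11/2; new cluster GZ
  updated: d(DE,GZ)=81/4, d(GZ,OPY)=22, d(GZ,Q)=26
step 5: merge (OPY,Q) at d=15; branch lengths OPY→13/4, Q→15/2; new cluster OPQY
  updated: d(DE,OPQY)=79/4, d(GZ,OPQY)=23
step 6: merge (DE,OPQY) at d=79/4; branch lengths DE→67/8, OPQY→19/8; new cluster DEOPQY
  updated: d(DEOPQY,GZ)=265/12
step 7: merge (DEOPQY,GZ) at d=265/12; branch lengths DEOPQY→7/6, GZ→133/24; new cluster DEGOPQYZ
final tree: (((D:3/2,E:3/2):67/8,(((O:5/2,Y:5/2):7/4,P:17/4):13/4,Q:15/2):19/8):7/6,(G:11/2,Z:11/2):133/24)
total length: 1277/24

(((D:3/2,E:3/2):67/8,(((O:5/2,Y:5/2):7/4,P:17/4):13/4,Q:15/2):19/8):7/6,(G:11/2,Z:11/2):133/24)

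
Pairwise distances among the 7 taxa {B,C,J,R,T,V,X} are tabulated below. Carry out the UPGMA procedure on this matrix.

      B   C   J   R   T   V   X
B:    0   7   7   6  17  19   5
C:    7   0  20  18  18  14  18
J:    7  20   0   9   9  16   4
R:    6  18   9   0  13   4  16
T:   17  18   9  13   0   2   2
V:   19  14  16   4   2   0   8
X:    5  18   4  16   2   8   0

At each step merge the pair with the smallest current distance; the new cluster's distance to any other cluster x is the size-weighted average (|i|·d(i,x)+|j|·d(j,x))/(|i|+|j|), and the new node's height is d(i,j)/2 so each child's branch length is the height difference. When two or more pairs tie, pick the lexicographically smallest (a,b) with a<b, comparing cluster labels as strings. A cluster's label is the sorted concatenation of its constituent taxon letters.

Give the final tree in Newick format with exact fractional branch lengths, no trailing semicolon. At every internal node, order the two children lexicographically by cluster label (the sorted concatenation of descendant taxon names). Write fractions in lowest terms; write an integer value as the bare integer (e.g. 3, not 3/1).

iteration 1: select T,V (d=2); attach at lengths (1, 1); label the merged cluster TV
  updated: d(B,TV)=18, d(C,TV)=16, d(J,TV)=25/2, d(R,TV)=17/2, d(TV,X)=5
iteration 2: select J,X (d=4); attach at lengths (2, 2); label the merged cluster JX
  updated: d(B,JX)=6, d(C,JX)=19, d(JX,R)=25/2, d(JX,TV)=35/4
iteration 3: select B,JX (d=6); attach at lengths (3, 1); label the merged cluster BJX
  updated: d(BJX,C)=15, d(BJX,R)=31/3, d(BJX,TV)=71/6
iteration 4: select R,TV (d=17/2); attach at lengths (17/4, 13/4); label the merged cluster RTV
  updated: d(BJX,RTV)=34/3, d(C,RTV)=50/3
iteration 5: select BJX,RTV (d=34/3); attach at lengths (8/3, 17/12); label the merged cluster BJRTVX
  updated: d(BJRTVX,C)=95/6
iteration 6: select BJRTVX,C (d=95/6); attach at lengths (9/4, 95/12); label the merged cluster BCJRTVX
final tree: (((B:3,(J:2,X:2):1):8/3,(R:17/4,(T:1,V:1):13/4):17/12):9/4,C:95/12)
total length: 127/4

(((B:3,(J:2,X:2):1):8/3,(R:17/4,(T:1,V:1):13/4):17/12):9/4,C:95/12)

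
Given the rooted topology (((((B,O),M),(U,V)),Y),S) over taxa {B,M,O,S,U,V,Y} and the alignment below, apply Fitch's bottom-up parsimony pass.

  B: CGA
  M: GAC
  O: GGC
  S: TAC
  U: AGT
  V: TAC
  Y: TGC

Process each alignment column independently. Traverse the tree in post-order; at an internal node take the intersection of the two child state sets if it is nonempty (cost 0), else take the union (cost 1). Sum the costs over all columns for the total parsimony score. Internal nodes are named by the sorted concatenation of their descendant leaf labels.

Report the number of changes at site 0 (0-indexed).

site 0, node BO: B={C} ∪ O={G} → {C,G} (+1)
site 0, node BMO: BO={C,G} ∩ M={G} → {G} (+0)
site 0, node UV: U={A} ∪ V={T} → {A,T} (+1)
site 0, node BMOUV: BMO={G} ∪ UV={A,T} → {A,G,T} (+1)
site 0, node BMOUVY: BMOUV={A,G,T} ∩ Y={T} → {T} (+0)
site 0, node BMOSUVY: BMOUVY={T} ∩ S={T} → {T} (+0)
site 1, node BO: B={G} ∩ O={G} → {G} (+0)
site 1, node BMO: BO={G} ∪ M={A} → {A,G} (+1)
site 1, node UV: U={G} ∪ V={A} → {A,G} (+1)
site 1, node BMOUV: BMO={A,G} ∩ UV={A,G} → {A,G} (+0)
site 1, node BMOUVY: BMOUV={A,G} ∩ Y={G} → {G} (+0)
site 1, node BMOSUVY: BMOUVY={G} ∪ S={A} → {A,G} (+1)
site 2, node BO: B={A} ∪ O={C} → {A,C} (+1)
site 2, node BMO: BO={A,C} ∩ M={C} → {C} (+0)
site 2, node UV: U={T} ∪ V={C} → {C,T} (+1)
site 2, node BMOUV: BMO={C} ∩ UV={C,T} → {C} (+0)
site 2, node BMOUVY: BMOUV={C} ∩ Y={C} → {C} (+0)
site 2, node BMOSUVY: BMOUVY={C} ∩ S={C} → {C} (+0)
per-site changes: [3, 3, 2]; total = 8

3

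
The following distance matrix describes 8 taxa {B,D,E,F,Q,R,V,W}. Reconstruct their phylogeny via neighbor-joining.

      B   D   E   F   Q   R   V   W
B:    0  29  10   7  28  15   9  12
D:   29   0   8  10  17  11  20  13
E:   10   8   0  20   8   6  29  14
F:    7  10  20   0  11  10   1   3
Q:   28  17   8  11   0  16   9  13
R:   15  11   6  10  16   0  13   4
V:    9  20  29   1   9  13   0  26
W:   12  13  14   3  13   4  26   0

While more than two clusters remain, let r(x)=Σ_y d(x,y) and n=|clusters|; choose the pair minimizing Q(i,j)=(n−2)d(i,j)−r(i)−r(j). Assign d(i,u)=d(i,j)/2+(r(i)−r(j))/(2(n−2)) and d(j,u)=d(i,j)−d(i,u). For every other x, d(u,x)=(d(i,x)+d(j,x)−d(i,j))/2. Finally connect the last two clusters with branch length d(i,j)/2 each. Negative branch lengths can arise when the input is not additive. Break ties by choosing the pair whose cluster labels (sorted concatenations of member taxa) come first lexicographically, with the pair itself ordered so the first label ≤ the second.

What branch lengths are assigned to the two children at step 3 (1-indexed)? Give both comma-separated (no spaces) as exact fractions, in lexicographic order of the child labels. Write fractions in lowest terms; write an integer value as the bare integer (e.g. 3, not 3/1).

1. join B+V (d=9, Q=-163) ⇒ BV; edges |B|=19/4, |V|=17/4
  updated: d(BV,D)=20, d(BV,E)=15, d(BV,F)=-1/2, d(BV,Q)=14, d(BV,R)=19/2, d(BV,W)=29/2
2. join BV+F (d=-1/2, Q=-257/2) ⇒ BFV; edges |BV|=33/20, |F|=-43/20
  updated: d(BFV,D)=61/4, d(BFV,E)=71/4, d(BFV,Q)=51/4, d(BFV,R)=10, d(BFV,W)=9
3. join E+Q (d=8, Q=-177/2) ⇒ EQ; edges |E|=19/8, |Q|=45/8
  updated: d(BFV,EQ)=45/4, d(D,EQ)=17/2, d(EQ,R)=7, d(EQ,W)=19/2
4. join D+EQ (d=17/2, Q=-117/2) ⇒ DEQ; edges |D|=37/6, |EQ|=7/3
  updated: d(BFV,DEQ)=9, d(DEQ,R)=19/4, d(DEQ,W)=7
5. join BFV+DEQ (d=9, Q=-123/4) ⇒ BDEFQV; edges |BFV|=101/16, |DEQ|=43/16
  updated: d(BDEFQV,R)=23/8, d(BDEFQV,W)=7/2
6. join BDEFQV+R (d=23/8, Q=-83/8) ⇒ BDEFQRV; edges |BDEFQV|=19/16, |R|=27/16
  updated: d(BDEFQRV,W)=37/16
7. join BDEFQRV+W (d=37/16) ⇒ BDEFQRVW; edges |BDEFQRV|=37/32, |W|=37/32
final tree: (((((B:19/4,V:17/4):33/20,F:-43/20):101/16,(D:37/6,(E:19/8,Q:45/8):7/3):43/16):19/16,R:27/16):37/32,W:37/32)
total length: 627/16

19/8,45/8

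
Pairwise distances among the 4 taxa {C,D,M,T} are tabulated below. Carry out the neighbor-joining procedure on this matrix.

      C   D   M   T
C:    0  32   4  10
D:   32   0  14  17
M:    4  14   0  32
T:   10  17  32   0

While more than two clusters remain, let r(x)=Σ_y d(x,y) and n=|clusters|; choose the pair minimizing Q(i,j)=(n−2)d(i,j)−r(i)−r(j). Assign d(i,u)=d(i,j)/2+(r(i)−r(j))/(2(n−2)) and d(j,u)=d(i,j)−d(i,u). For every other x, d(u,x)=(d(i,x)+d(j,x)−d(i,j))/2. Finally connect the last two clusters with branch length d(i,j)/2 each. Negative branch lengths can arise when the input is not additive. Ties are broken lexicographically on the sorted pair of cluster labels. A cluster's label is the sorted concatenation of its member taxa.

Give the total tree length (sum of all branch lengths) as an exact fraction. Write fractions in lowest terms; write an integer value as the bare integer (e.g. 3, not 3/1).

step 1: merge (C,M) at d=4, Q=-88; branch lengths C→1, M→3; new cluster CM
  updated: d(CM,D)=21, d(CM,T)=19
step 2: merge (CM,D) at d=21, Q=-57; branch lengths CM→23/2, D→19/2; new cluster CDM
  updated: d(CDM,T)=15/2
step 3: merge (CDM,T) at d=15/2; branch lengths CDM→15/4, T→15/4; new cluster CDMT
final tree: (((C:1,M:3):23/2,D:19/2):15/4,T:15/4)
total length: 65/2

65/2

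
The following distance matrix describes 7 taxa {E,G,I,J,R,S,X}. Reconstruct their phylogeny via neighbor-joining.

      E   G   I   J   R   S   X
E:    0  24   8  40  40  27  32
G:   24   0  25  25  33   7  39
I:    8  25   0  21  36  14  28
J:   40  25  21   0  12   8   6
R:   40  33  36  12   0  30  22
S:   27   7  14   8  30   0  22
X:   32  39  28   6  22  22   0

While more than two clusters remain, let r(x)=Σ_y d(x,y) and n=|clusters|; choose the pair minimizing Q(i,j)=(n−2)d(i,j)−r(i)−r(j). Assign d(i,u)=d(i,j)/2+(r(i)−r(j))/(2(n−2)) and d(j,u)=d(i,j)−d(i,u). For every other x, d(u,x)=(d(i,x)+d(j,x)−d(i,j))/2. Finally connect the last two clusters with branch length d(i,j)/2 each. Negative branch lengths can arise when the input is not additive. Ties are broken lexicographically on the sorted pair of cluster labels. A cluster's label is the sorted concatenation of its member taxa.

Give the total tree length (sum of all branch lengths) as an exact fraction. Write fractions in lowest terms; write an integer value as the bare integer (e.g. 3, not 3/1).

1. join E+I (d=8, Q=-263) ⇒ EI; edges |E|=79/10, |I|=1/10
  updated: d(EI,G)=41/2, d(EI,J)=53/2, d(EI,R)=34, d(EI,S)=33/2, d(EI,X)=26
2. join G+S (d=7, Q=-180) ⇒ GS; edges |G|=69/8, |S|=-13/8
  updated: d(EI,GS)=15, d(GS,J)=13, d(GS,R)=28, d(GS,X)=27
3. join EI+GS (d=15, Q=-279/2) ⇒ EGIS; edges |EI|=127/12, |GS|=53/12
  updated: d(EGIS,J)=49/4, d(EGIS,R)=47/2, d(EGIS,X)=19
4. join EGIS+R (d=47/2, Q=-261/4) ⇒ EGIRS; edges |EGIS|=177/16, |R|=199/16
  updated: d(EGIRS,J)=3/8, d(EGIRS,X)=35/4
5. join EGIRS+J (d=3/8, Q=-121/8) ⇒ EGIJRS; edges |EGIRS|=25/16, |J|=-19/16
  updated: d(EGIJRS,X)=115/16
6. join EGIJRS+X (d=115/16) ⇒ EGIJRSX; edges |EGIJRS|=115/32, |X|=115/32
final tree: (((((E:79/10,I:1/10):127/12,(G:69/8,S:-13/8):53/12):177/16,R:199/16):25/16,J:-19/16):115/32,X:115/32)
total length: 977/16

977/16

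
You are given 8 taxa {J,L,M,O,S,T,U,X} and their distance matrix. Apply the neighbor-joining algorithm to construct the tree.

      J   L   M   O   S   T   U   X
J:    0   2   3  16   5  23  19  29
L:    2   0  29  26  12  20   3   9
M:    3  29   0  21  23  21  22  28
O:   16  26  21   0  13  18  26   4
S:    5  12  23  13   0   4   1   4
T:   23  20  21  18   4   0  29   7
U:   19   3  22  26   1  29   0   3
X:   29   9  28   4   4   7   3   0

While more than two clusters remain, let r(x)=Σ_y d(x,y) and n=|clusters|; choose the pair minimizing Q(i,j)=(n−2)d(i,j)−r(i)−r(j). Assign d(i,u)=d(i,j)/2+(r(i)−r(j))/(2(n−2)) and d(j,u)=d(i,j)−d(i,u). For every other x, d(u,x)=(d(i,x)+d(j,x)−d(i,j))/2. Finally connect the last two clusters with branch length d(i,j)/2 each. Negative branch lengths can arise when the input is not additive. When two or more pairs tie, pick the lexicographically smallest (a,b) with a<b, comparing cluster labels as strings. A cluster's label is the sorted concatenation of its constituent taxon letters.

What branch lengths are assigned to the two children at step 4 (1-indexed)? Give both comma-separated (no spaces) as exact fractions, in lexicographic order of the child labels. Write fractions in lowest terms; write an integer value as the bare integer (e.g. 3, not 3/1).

115/12,65/12

step 1: merge (J,M) at d=3, Q=-226; branch lengths J→-8/3, M→17/3; new cluster JM
  updated: d(JM,L)=14, d(JM,O)=17, d(JM,S)=25/2, d(JM,T)=41/2, d(JM,U)=19, d(JM,X)=27
step 2: merge (L,U) at d=3, Q=-150; branch lengths L→9/5, U→6/5; new cluster LU
  updated: d(JM,LU)=15, d(LU,O)=49/2, d(LU,S)=5, d(LU,T)=23, d(LU,X)=9/2
step 3: merge (O,X) at d=4, Q=-107; branch lengths O→23/4, X→-7/4; new cluster OX
  updated: d(JM,OX)=20, d(LU,OX)=25/2, d(OX,S)=13/2, d(OX,T)=21/2
step 4: merge (JM,LU) at d=15, Q=-157/2; branch lengths JM→115/12, LU→65/12; new cluster JLMU
  updated: d(JLMU,OX)=35/4, d(JLMU,S)=5/4, d(JLMU,T)=57/4
step 5: merge (JLMU,S) at d=5/4, Q=-67/2; branch lengths JLMU→15/4, S→-5/2; new cluster JLMSU
  updated: d(JLMSU,OX)=7, d(JLMSU,T)=17/2
step 6: merge (JLMSU,OX) at d=7, Q=-26; branch lengths JLMSU→5/2, OX→9/2; new cluster JLMOSUX
  updated: d(JLMOSUX,T)=6
step 7: merge (JLMOSUX,T) at d=6; branch lengths JLMOSUX→3, T→3; new cluster JLMOSTUX
final tree: (((((J:-8/3,M:17/3):115/12,(L:9/5,U:6/5):65/12):15/4,S:-5/2):5/2,(O:23/4,X:-7/4):9/2):3,T:3)
total length: 157/4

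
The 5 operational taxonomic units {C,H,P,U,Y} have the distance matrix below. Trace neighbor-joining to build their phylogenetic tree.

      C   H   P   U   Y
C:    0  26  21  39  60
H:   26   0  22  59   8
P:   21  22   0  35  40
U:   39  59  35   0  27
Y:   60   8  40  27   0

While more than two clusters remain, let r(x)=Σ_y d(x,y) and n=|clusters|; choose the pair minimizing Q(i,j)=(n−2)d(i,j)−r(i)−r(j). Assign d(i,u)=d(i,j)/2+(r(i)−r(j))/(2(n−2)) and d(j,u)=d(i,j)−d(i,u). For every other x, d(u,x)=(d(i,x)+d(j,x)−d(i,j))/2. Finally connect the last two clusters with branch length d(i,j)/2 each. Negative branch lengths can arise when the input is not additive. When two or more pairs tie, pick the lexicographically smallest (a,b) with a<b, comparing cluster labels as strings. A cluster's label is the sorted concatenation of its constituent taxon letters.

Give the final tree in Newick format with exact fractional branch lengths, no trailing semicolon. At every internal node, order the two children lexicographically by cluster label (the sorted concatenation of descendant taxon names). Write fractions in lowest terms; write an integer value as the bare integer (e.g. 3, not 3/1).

(((C:29/2,P:13/2):5,(H:2/3,Y:22/3):35/2):43/4,U:43/4)

step 1: merge (H,Y) at d=8, Q=-226; branch lengths H→2/3, Y→22/3; new cluster HY
  updated: d(C,HY)=39, d(HY,P)=27, d(HY,U)=39
step 2: merge (C,P) at d=21, Q=-140; branch lengths C→29/2, P→13/2; new cluster CP
  updated: d(CP,HY)=45/2, d(CP,U)=53/2
step 3: merge (CP,HY) at d=45/2, Q=-88; branch lengths CP→5, HY→35/2; new cluster CHPY
  updated: d(CHPY,U)=43/2
step 4: merge (CHPY,U) at d=43/2; branch lengths CHPY→43/4, U→43/4; new cluster CHPUY
final tree: (((C:29/2,P:13/2):5,(H:2/3,Y:22/3):35/2):43/4,U:43/4)
total length: 73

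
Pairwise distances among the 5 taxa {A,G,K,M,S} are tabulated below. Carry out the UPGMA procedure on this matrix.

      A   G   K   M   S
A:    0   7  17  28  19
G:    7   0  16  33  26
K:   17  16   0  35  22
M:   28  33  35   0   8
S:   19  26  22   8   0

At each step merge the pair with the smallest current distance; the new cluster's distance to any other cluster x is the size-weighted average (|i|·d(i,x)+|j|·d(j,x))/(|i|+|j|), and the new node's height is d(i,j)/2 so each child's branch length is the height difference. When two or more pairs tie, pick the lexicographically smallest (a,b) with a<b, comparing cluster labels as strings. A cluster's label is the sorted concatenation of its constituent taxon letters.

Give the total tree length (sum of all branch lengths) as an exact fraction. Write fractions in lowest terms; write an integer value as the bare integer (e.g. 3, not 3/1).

1. join A+G (d=7) ⇒ AG; edges |A|=7/2, |G|=7/2
  updated: d(AG,K)=33/2, d(AG,M)=61/2, d(AG,S)=45/2
2. join M+S (d=8) ⇒ MS; edges |M|=4, |S|=4
  updated: d(AG,MS)=53/2, d(K,MS)=57/2
3. join AG+K (d=33/2) ⇒ AGK; edges |AG|=19/4, |K|=33/4
  updated: d(AGK,MS)=163/6
4. join AGK+MS (d=163/6) ⇒ AGKMS; edges |AGK|=16/3, |MS|=115/12
final tree: (((A:7/2,G:7/2):19/4,K:33/4):16/3,(M:4,S:4):115/12)
total length: 515/12

515/12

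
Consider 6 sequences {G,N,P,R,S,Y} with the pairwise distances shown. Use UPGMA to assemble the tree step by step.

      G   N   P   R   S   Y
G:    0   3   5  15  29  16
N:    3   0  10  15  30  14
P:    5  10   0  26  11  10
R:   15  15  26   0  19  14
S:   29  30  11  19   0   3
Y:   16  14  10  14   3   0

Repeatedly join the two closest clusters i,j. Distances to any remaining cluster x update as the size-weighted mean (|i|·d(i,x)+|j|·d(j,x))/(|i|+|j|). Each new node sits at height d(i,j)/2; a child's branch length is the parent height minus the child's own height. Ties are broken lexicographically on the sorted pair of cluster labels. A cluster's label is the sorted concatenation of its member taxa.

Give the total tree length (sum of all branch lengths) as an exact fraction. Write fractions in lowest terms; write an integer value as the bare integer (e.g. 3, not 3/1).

301/9

iteration 1: select G,N (d=3); attach at lengths (3/2, 3/2); label the merged cluster GN
  updated: d(GN,P)=15/2, d(GN,R)=15, d(GN,S)=59/2, d(GN,Y)=15
iteration 2: select S,Y (d=3); attach at lengths (3/2, 3/2); label the merged cluster SY
  updated: d(GN,SY)=89/4, d(P,SY)=21/2, d(R,SY)=33/2
iteration 3: select GN,P (d=15/2); attach at lengths (9/4, 15/4); label the merged cluster GNP
  updated: d(GNP,R)=56/3, d(GNP,SY)=55/3
iteration 4: select R,SY (d=33/2); attach at lengths (33/4, 27/4); label the merged cluster RSY
  updated: d(GNP,RSY)=166/9
iteration 5: select GNP,RSY (d=166/9); attach at lengths (197/36, 35/36); label the merged cluster GNPRSY
final tree: (((G:3/2,N:3/2):9/4,P:15/4):197/36,(R:33/4,(S:3/2,Y:3/2):27/4):35/36)
total length: 301/9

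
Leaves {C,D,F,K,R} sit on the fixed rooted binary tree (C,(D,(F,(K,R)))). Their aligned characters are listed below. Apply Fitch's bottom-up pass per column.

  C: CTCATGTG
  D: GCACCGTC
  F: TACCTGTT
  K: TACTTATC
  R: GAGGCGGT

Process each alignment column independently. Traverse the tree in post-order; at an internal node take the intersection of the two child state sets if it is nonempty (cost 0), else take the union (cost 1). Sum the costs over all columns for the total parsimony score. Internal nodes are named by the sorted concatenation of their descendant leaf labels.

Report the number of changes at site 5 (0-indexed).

1

site 0, node KR: K={T} ∪ R={G} → {G,T} (+1)
site 0, node FKR: F={T} ∩ KR={G,T} → {T} (+0)
site 0, node DFKR: D={G} ∪ FKR={T} → {G,T} (+1)
site 0, node CDFKR: C={C} ∪ DFKR={G,T} → {C,G,T} (+1)
site 1, node KR: K={A} ∩ R={A} → {A} (+0)
site 1, node FKR: F={A} ∩ KR={A} → {A} (+0)
site 1, node DFKR: D={C} ∪ FKR={A} → {A,C} (+1)
site 1, node CDFKR: C={T} ∪ DFKR={A,C} → {A,C,T} (+1)
site 2, node KR: K={C} ∪ R={G} → {C,G} (+1)
site 2, node FKR: F={C} ∩ KR={C,G} → {C} (+0)
site 2, node DFKR: D={A} ∪ FKR={C} → {A,C} (+1)
site 2, node CDFKR: C={C} ∩ DFKR={A,C} → {C} (+0)
site 3, node KR: K={T} ∪ R={G} → {G,T} (+1)
site 3, node FKR: F={C} ∪ KR={G,T} → {C,G,T} (+1)
site 3, node DFKR: D={C} ∩ FKR={C,G,T} → {C} (+0)
site 3, node CDFKR: C={A} ∪ DFKR={C} → {A,C} (+1)
site 4, node KR: K={T} ∪ R={C} → {C,T} (+1)
site 4, node FKR: F={T} ∩ KR={C,T} → {T} (+0)
site 4, node DFKR: D={C} ∪ FKR={T} → {C,T} (+1)
site 4, node CDFKR: C={T} ∩ DFKR={C,T} → {T} (+0)
site 5, node KR: K={A} ∪ R={G} → {A,G} (+1)
site 5, node FKR: F={G} ∩ KR={A,G} → {G} (+0)
site 5, node DFKR: D={G} ∩ FKR={G} → {G} (+0)
site 5, node CDFKR: C={G} ∩ DFKR={G} → {G} (+0)
site 6, node KR: K={T} ∪ R={G} → {G,T} (+1)
site 6, node FKR: F={T} ∩ KR={G,T} → {T} (+0)
site 6, node DFKR: D={T} ∩ FKR={T} → {T} (+0)
site 6, node CDFKR: C={T} ∩ DFKR={T} → {T} (+0)
site 7, node KR: K={C} ∪ R={T} → {C,T} (+1)
site 7, node FKR: F={T} ∩ KR={C,T} → {T} (+0)
site 7, node DFKR: D={C} ∪ FKR={T} → {C,T} (+1)
site 7, node CDFKR: C={G} ∪ DFKR={C,T} → {C,G,T} (+1)
per-site changes: [3, 2, 2, 3, 2, 1, 1, 3]; total = 17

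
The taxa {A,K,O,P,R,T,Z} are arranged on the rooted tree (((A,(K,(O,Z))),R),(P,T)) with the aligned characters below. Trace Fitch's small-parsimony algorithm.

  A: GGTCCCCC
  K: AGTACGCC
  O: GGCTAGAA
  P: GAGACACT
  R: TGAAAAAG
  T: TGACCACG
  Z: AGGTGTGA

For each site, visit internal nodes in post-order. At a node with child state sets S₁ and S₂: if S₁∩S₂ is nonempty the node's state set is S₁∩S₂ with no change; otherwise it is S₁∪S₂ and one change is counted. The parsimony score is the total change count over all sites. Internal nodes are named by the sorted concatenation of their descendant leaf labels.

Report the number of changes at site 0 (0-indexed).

4

OZ@0: {G} ∪ {A} = {A,G} (union, +1)
KOZ@0: {A} ∩ {A,G} = {A} (intersection, +0)
AKOZ@0: {G} ∪ {A} = {A,G} (union, +1)
AKORZ@0: {A,G} ∪ {T} = {A,G,T} (union, +1)
PT@0: {G} ∪ {T} = {G,T} (union, +1)
AKOPRTZ@0: {A,G,T} ∩ {G,T} = {G,T} (intersection, +0)
OZ@1: {G} ∩ {G} = {G} (intersection, +0)
KOZ@1: {G} ∩ {G} = {G} (intersection, +0)
AKOZ@1: {G} ∩ {G} = {G} (intersection, +0)
AKORZ@1: {G} ∩ {G} = {G} (intersection, +0)
PT@1: {A} ∪ {G} = {A,G} (union, +1)
AKOPRTZ@1: {G} ∩ {A,G} = {G} (intersection, +0)
OZ@2: {C} ∪ {G} = {C,G} (union, +1)
KOZ@2: {T} ∪ {C,G} = {C,G,T} (union, +1)
AKOZ@2: {T} ∩ {C,G,T} = {T} (intersection, +0)
AKORZ@2: {T} ∪ {A} = {A,T} (union, +1)
PT@2: {G} ∪ {A} = {A,G} (union, +1)
AKOPRTZ@2: {A,T} ∩ {A,G} = {A} (intersection, +0)
OZ@3: {T} ∩ {T} = {T} (intersection, +0)
KOZ@3: {A} ∪ {T} = {A,T} (union, +1)
AKOZ@3: {C} ∪ {A,T} = {A,C,T} (union, +1)
AKORZ@3: {A,C,T} ∩ {A} = {A} (intersection, +0)
PT@3: {A} ∪ {C} = {A,C} (union, +1)
AKOPRTZ@3: {A} ∩ {A,C} = {A} (intersection, +0)
OZ@4: {A} ∪ {G} = {A,G} (union, +1)
KOZ@4: {C} ∪ {A,G} = {A,C,G} (union, +1)
AKOZ@4: {C} ∩ {A,C,G} = {C} (intersection, +0)
AKORZ@4: {C} ∪ {A} = {A,C} (union, +1)
PT@4: {C} ∩ {C} = {C} (intersection, +0)
AKOPRTZ@4: {A,C} ∩ {C} = {C} (intersection, +0)
OZ@5: {G} ∪ {T} = {G,T} (union, +1)
KOZ@5: {G} ∩ {G,T} = {G} (intersection, +0)
AKOZ@5: {C} ∪ {G} = {C,G} (union, +1)
AKORZ@5: {C,G} ∪ {A} = {A,C,G} (union, +1)
PT@5: {A} ∩ {A} = {A} (intersection, +0)
AKOPRTZ@5: {A,C,G} ∩ {A} = {A} (intersection, +0)
OZ@6: {A} ∪ {G} = {A,G} (union, +1)
KOZ@6: {C} ∪ {A,G} = {A,C,G} (union, +1)
AKOZ@6: {C} ∩ {A,C,G} = {C} (intersection, +0)
AKORZ@6: {C} ∪ {A} = {A,C} (union, +1)
PT@6: {C} ∩ {C} = {C} (intersection, +0)
AKOPRTZ@6: {A,C} ∩ {C} = {C} (intersection, +0)
OZ@7: {A} ∩ {A} = {A} (intersection, +0)
KOZ@7: {C} ∪ {A} = {A,C} (union, +1)
AKOZ@7: {C} ∩ {A,C} = {C} (intersection, +0)
AKORZ@7: {C} ∪ {G} = {C,G} (union, +1)
PT@7: {T} ∪ {G} = {G,T} (union, +1)
AKOPRTZ@7: {C,G} ∩ {G,T} = {G} (intersection, +0)
per-site changes: [4, 1, 4, 3, 3, 3, 3, 3]; total = 24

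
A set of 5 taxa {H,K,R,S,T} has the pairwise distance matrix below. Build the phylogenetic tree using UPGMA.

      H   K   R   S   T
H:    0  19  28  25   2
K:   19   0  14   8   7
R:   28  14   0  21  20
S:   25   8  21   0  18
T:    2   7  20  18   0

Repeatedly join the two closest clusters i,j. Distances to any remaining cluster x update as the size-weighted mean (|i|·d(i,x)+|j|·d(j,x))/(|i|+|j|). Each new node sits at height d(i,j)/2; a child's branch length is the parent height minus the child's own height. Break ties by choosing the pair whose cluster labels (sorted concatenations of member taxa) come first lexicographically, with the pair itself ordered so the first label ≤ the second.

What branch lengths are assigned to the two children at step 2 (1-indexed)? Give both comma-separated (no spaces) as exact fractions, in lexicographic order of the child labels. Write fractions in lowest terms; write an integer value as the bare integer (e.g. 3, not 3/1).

1. join H+T (d=2) ⇒ HT; edges |H|=1, |T|=1
  updated: d(HT,K)=13, d(HT,R)=24, d(HT,S)=43/2
2. join K+S (d=8) ⇒ KS; edges |K|=4, |S|=4
  updated: d(HT,KS)=69/4, d(KS,R)=35/2
3. join HT+KS (d=69/4) ⇒ HKST; edges |HT|=61/8, |KS|=37/8
  updated: d(HKST,R)=83/4
4. join HKST+R (d=83/4) ⇒ HKRST; edges |HKST|=7/4, |R|=83/8
final tree: (((H:1,T:1):61/8,(K:4,S:4):37/8):7/4,R:83/8)
total length: 275/8

4,4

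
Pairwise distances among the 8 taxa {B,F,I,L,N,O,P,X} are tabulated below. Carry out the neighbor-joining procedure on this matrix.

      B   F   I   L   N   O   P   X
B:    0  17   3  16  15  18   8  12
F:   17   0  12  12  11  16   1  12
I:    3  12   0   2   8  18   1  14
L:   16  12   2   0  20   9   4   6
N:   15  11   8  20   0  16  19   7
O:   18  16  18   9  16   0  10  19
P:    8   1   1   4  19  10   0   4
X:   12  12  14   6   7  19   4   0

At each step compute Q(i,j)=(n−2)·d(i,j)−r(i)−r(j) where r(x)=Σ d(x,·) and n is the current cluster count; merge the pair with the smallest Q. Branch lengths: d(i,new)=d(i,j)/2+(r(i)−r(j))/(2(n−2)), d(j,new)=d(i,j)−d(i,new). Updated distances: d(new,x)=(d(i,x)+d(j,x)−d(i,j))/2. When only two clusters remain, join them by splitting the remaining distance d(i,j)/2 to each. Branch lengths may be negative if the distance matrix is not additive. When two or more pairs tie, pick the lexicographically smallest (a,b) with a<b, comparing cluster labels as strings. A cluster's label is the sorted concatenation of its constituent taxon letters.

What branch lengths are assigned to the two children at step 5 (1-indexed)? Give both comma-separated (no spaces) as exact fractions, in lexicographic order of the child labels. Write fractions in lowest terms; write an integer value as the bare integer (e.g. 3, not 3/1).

iteration 1: select B,I (d=3, Q=-129); attach at lengths (49/12, -13/12); label the merged cluster BI
  updated: d(BI,F)=13, d(BI,L)=15/2, d(BI,N)=10, d(BI,O)=33/2, d(BI,P)=3, d(BI,X)=23/2
iteration 2: select N,X (d=7, Q=-215/2); attach at lengths (117/20, 23/20); label the merged cluster NX
  updated: d(BI,NX)=29/4, d(F,NX)=8, d(L,NX)=19/2, d(NX,O)=14, d(NX,P)=8
iteration 3: select F,P (d=1, Q=-72); attach at lengths (7/2, -5/2); label the merged cluster FP
  updated: d(BI,FP)=15/2, d(FP,L)=15/2, d(FP,NX)=15/2, d(FP,O)=25/2
iteration 4: select L,O (d=9, Q=-117/2); attach at lengths (17/12, 91/12); label the merged cluster LO
  updated: d(BI,LO)=15/2, d(FP,LO)=11/2, d(LO,NX)=29/4
iteration 5: select BI,NX (d=29/4, Q=-119/4); attach at lengths (59/16, 57/16); label the merged cluster BINX
  updated: d(BINX,FP)=31/8, d(BINX,LO)=15/4
iteration 6: select BINX,FP (d=31/8, Q=-105/8); attach at lengths (17/16, 45/16); label the merged cluster BFINPX
  updated: d(BFINPX,LO)=43/16
iteration 7: select BFINPX,LO (d=43/16); attach at lengths (43/32, 43/32); label the merged cluster BFILNOPX
final tree: ((((B:49/12,I:-13/12):59/16,(N:117/20,X:23/20):57/16):17/16,(F:7/2,P:-5/2):45/16):43/32,(L:17/12,O:91/12):43/32)
total length: 541/16

59/16,57/16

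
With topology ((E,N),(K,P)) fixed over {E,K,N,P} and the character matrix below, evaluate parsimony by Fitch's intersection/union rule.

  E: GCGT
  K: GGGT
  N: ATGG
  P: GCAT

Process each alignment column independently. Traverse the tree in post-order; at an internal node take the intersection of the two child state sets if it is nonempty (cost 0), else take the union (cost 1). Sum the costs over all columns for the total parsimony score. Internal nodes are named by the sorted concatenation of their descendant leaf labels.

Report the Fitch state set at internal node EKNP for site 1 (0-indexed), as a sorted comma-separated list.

C

site 0, node EN: E={G} ∪ N={A} → {A,G} (+1)
site 0, node KP: K={G} ∩ P={G} → {G} (+0)
site 0, node EKNP: EN={A,G} ∩ KP={G} → {G} (+0)
site 1, node EN: E={C} ∪ N={T} → {C,T} (+1)
site 1, node KP: K={G} ∪ P={C} → {C,G} (+1)
site 1, node EKNP: EN={C,T} ∩ KP={C,G} → {C} (+0)
site 2, node EN: E={G} ∩ N={G} → {G} (+0)
site 2, node KP: K={G} ∪ P={A} → {A,G} (+1)
site 2, node EKNP: EN={G} ∩ KP={A,G} → {G} (+0)
site 3, node EN: E={T} ∪ N={G} → {G,T} (+1)
site 3, node KP: K={T} ∩ P={T} → {T} (+0)
site 3, node EKNP: EN={G,T} ∩ KP={T} → {T} (+0)
per-site changes: [1, 2, 1, 1]; total = 5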